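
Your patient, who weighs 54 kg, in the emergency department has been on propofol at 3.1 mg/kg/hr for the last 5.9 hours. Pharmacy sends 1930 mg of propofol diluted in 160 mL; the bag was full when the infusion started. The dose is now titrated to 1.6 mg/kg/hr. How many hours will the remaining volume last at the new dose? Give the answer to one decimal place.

Initial rate:
Dose = 3.1 mg/kg/hr × 54 kg = 167.4 mg/hr
Concentration = 1930 mg ÷ 160 mL = 12.0625 mg/mL
Rate = 167.4 mg/hr ÷ 12.0625 mg/mL = 13.87772 mL/hr
Volume infused so far = 13.87772 mL/hr × 5.9 hr = 81.87855 mL
Volume remaining = 160 − 81.87855 = 78.12145 mL
New rate:
Dose = 1.6 mg/kg/hr × 54 kg = 86.4 mg/hr
Rate = 86.4 mg/hr ÷ 12.0625 mg/mL = 7.162694 mL/hr
Time remaining = 78.12145 mL ÷ 7.162694 mL/hr = 10.90671 hr

10.9 hours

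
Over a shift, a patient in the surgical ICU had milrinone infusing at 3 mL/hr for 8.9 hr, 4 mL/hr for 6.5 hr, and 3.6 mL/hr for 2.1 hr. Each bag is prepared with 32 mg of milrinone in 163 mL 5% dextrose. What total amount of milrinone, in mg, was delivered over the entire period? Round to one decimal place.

Concentration = 32 mg ÷ 163 mL = 0.196319 mg/mL
Stage 1: 3 mL/hr × 8.9 hr = 26.7 mL → 26.7 mL × 0.196319 mg/mL = 5.241718 mg
Stage 2: 4 mL/hr × 6.5 hr = 26 mL → 26 mL × 0.196319 mg/mL = 5.104294 mg
Stage 3: 3.6 mL/hr × 2.1 hr = 7.56 mL → 7.56 mL × 0.196319 mg/mL = 1.484172 mg
Total = 5.241718 + 5.104294 + 1.484172 = 11.83018 mg

11.8 mg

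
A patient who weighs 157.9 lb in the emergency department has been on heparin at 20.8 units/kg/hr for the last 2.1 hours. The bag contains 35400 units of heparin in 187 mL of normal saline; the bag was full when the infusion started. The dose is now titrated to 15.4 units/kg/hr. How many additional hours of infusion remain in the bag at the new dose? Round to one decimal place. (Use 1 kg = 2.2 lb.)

29.2 hours

Initial rate:
Weight = 157.9 lb ÷ 2.2 lb/kg = 71.77273 kg
Dose = 20.8 units/kg/hr × 71.77273 kg = 1492.873 units/hr
Concentration = 35400 units ÷ 187 mL = 189.3048 units/mL
Rate = 1492.873 units/hr ÷ 189.3048 units/mL = 7.886079 mL/hr
Volume infused so far = 7.886079 mL/hr × 2.1 hr = 16.56077 mL
Volume remaining = 187 − 16.56077 = 170.4392 mL
New rate:
Dose = 15.4 units/kg/hr × 71.77273 kg = 1105.3 units/hr
Rate = 1105.3 units/hr ÷ 189.3048 units/mL = 5.838732 mL/hr
Time remaining = 170.4392 mL ÷ 5.838732 mL/hr = 29.19114 hr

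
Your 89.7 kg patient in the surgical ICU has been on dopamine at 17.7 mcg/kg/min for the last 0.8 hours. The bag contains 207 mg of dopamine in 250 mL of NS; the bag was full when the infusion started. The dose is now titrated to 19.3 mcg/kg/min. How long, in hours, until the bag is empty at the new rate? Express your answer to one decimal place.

Initial rate:
Dose = 17.7 mcg/kg/min × 89.7 kg = 1587.69 mcg/min
1587.69 mcg/min × 60 min/hr = 95261.4 mcg/hr
Concentration = 207 mg ÷ 250 mL = 0.828 mg/mL = 828 mcg/mL
Rate = 95261.4 mcg/hr ÷ 828 mcg/mL = 115.05 mL/hr
Volume infused so far = 115.05 mL/hr × 0.8 hr = 92.04 mL
Volume remaining = 250 − 92.04 = 157.96 mL
New rate:
Dose = 19.3 mcg/kg/min × 89.7 kg = 1731.21 mcg/min
1731.21 mcg/min × 60 min/hr = 103872.6 mcg/hr
Rate = 103872.6 mcg/hr ÷ 828 mcg/mL = 125.45 mL/hr
Time remaining = 157.96 mL ÷ 125.45 mL/hr = 1.259147 hr

1.3 hours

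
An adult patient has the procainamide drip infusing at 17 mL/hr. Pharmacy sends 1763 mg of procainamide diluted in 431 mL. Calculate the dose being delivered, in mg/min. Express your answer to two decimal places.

1.16 mg/min

Concentration = 1763 mg ÷ 431 mL = 4.090487 mg/mL
Drug rate = 17 mL/hr × 4.090487 mg/mL = 69.53828 mg/hr
69.53828 mg/hr ÷ 60 min/hr = 1.158971 mg/min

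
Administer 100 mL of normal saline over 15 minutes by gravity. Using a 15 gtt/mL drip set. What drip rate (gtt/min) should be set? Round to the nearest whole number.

100 gtt/min

100 mL ÷ (15 min) = 6.666667 mL/min
6.666667 mL/min × 15 gtt/mL = 100 gtt/min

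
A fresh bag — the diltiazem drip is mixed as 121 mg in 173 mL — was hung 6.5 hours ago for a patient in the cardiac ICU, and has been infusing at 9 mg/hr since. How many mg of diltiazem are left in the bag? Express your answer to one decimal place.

Concentration = 121 mg ÷ 173 mL = 0.699422 mg/mL
Rate = 9 mg/hr ÷ 0.699422 mg/mL = 12.86777 mL/hr
Volume infused = 12.86777 mL/hr × 6.5 hr = 83.6405 mL
Volume remaining = 173 − 83.6405 = 89.3595 mL
Drug remaining = 89.3595 mL × 0.699422 mg/mL = 62.5 mg

62.5 mg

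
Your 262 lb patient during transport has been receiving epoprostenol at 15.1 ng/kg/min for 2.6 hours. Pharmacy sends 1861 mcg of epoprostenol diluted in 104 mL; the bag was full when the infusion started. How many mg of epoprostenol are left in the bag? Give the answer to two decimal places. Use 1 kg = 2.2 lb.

Weight = 262 lb ÷ 2.2 lb/kg = 119.0909 kg
Dose = 15.1 ng/kg/min × 119.0909 kg = 1798.273 ng/min
1798.273 ng/min × 60 min/hr = 107896.4 ng/hr
Concentration = 1861 mcg ÷ 104 mL = 17.89423 mcg/mL = 17894.23 ng/mL
Rate = 107896.4 ng/hr ÷ 17894.23 ng/mL = 6.029673 mL/hr
Volume infused = 6.029673 mL/hr × 2.6 hr = 15.67715 mL
Volume remaining = 104 − 15.67715 = 88.32285 mL
Drug remaining = 88.32285 mL × 17894.23 ng/mL = 1580469 ng = 1.580469 mg

1.58 mg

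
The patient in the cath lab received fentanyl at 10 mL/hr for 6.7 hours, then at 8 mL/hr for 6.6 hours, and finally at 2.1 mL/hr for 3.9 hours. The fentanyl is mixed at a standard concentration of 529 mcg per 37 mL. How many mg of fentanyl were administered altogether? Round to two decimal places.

Concentration = 529 mcg ÷ 37 mL = 14.2973 mcg/mL
Stage 1: 10 mL/hr × 6.7 hr = 67 mL → 67 mL × 14.2973 mcg/mL = 957.9189 mcg
Stage 2: 8 mL/hr × 6.6 hr = 52.8 mL → 52.8 mL × 14.2973 mcg/mL = 754.8973 mcg
Stage 3: 2.1 mL/hr × 3.9 hr = 8.19 mL → 8.19 mL × 14.2973 mcg/mL = 117.0949 mcg
Total = 957.9189 + 754.8973 + 117.0949 = 1829.911 mcg = 1.829911 mg

1.83 mg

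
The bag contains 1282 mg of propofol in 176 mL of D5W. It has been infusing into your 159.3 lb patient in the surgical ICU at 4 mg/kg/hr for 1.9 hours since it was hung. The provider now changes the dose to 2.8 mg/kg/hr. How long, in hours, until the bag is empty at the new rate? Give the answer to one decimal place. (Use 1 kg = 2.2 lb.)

3.6 hours

Initial rate:
Weight = 159.3 lb ÷ 2.2 lb/kg = 72.40909 kg
Dose = 4 mg/kg/hr × 72.40909 kg = 289.6364 mg/hr
Concentration = 1282 mg ÷ 176 mL = 7.284091 mg/mL
Rate = 289.6364 mg/hr ÷ 7.284091 mg/mL = 39.76287 mL/hr
Volume infused so far = 39.76287 mL/hr × 1.9 hr = 75.54945 mL
Volume remaining = 176 − 75.54945 = 100.4505 mL
New rate:
Dose = 2.8 mg/kg/hr × 72.40909 kg = 202.7455 mg/hr
Rate = 202.7455 mg/hr ÷ 7.284091 mg/mL = 27.83401 mL/hr
Time remaining = 100.4505 mL ÷ 27.83401 mL/hr = 3.608914 hr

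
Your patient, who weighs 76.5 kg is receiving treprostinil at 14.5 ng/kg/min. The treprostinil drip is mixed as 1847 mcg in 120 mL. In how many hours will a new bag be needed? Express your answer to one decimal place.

Dose = 14.5 ng/kg/min × 76.5 kg = 1109.25 ng/min
1109.25 ng/min × 60 min/hr = 66555 ng/hr
Concentration = 1847 mcg ÷ 120 mL = 15.39167 mcg/mL = 15391.67 ng/mL
Rate = 66555 ng/hr ÷ 15391.67 ng/mL = 4.324093 mL/hr
Duration = 120 mL ÷ 4.324093 mL/hr = 27.75148 hr

27.8 hours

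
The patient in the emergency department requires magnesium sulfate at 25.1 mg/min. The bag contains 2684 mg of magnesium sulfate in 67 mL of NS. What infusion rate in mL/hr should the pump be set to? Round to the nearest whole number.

38 mL/hr

25.1 mg/min × 60 min/hr = 1506 mg/hr
Concentration = 2684 mg ÷ 67 mL = 40.0597 mg/mL
Rate = 1506 mg/hr ÷ 40.0597 mg/mL = 37.59389 mL/hr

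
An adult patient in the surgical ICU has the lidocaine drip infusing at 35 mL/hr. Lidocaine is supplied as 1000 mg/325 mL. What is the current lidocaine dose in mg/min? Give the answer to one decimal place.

Concentration = 1000 mg ÷ 325 mL = 3.076923 mg/mL
Drug rate = 35 mL/hr × 3.076923 mg/mL = 107.6923 mg/hr
107.6923 mg/hr ÷ 60 min/hr = 1.794872 mg/min

1.8 mg/min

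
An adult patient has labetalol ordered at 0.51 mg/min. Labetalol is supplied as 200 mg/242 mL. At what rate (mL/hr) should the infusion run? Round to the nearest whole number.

37 mL/hr

0.51 mg/min × 60 min/hr = 30.6 mg/hr
Concentration = 200 mg ÷ 242 mL = 0.8264463 mg/mL
Rate = 30.6 mg/hr ÷ 0.8264463 mg/mL = 37.026 mL/hr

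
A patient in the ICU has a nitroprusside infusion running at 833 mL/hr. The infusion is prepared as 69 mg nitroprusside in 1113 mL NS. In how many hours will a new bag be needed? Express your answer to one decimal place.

Duration = 1113 mL ÷ 833 mL/hr = 1.336134 hr

1.3 hours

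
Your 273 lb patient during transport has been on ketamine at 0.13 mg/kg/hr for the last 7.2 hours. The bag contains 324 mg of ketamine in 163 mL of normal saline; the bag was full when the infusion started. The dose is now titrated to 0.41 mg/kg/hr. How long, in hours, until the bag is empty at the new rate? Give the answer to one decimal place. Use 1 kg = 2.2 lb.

Initial rate:
Weight = 273 lb ÷ 2.2 lb/kg = 124.0909 kg
Dose = 0.13 mg/kg/hr × 124.0909 kg = 16.13182 mg/hr
Concentration = 324 mg ÷ 163 mL = 1.98773 mg/mL
Rate = 16.13182 mg/hr ÷ 1.98773 mg/mL = 8.115699 mL/hr
Volume infused so far = 8.115699 mL/hr × 7.2 hr = 58.43303 mL
Volume remaining = 163 − 58.43303 = 104.567 mL
New rate:
Dose = 0.41 mg/kg/hr × 124.0909 kg = 50.87727 mg/hr
Rate = 50.87727 mg/hr ÷ 1.98773 mg/mL = 25.59566 mL/hr
Time remaining = 104.567 mL ÷ 25.59566 mL/hr = 4.085339 hr

4.1 hours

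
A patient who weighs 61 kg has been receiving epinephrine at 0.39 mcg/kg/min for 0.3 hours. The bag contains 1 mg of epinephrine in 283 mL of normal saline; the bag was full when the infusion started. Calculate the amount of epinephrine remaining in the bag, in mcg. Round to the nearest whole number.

572 mcg

Dose = 0.39 mcg/kg/min × 61 kg = 23.79 mcg/min
23.79 mcg/min × 60 min/hr = 1427.4 mcg/hr
Concentration = 1 mg ÷ 283 mL = 0.003533569 mg/mL = 3.533569 mcg/mL
Rate = 1427.4 mcg/hr ÷ 3.533569 mcg/mL = 403.9542 mL/hr
Volume infused = 403.9542 mL/hr × 0.3 hr = 121.1863 mL
Volume remaining = 283 − 121.1863 = 161.8137 mL
Drug remaining = 161.8137 mL × 3.533569 mcg/mL = 571.78 mcg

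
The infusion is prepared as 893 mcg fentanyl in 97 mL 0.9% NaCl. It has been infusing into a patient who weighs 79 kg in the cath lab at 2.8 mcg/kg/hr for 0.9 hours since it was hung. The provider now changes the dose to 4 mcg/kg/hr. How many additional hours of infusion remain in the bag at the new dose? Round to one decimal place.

2.2 hours

Initial rate:
Dose = 2.8 mcg/kg/hr × 79 kg = 221.2 mcg/hr
Concentration = 893 mcg ÷ 97 mL = 9.206186 mcg/mL
Rate = 221.2 mcg/hr ÷ 9.206186 mcg/mL = 24.02732 mL/hr
Volume infused so far = 24.02732 mL/hr × 0.9 hr = 21.62459 mL
Volume remaining = 97 − 21.62459 = 75.37541 mL
New rate:
Dose = 4 mcg/kg/hr × 79 kg = 316 mcg/hr
Rate = 316 mcg/hr ÷ 9.206186 mcg/mL = 34.32475 mL/hr
Time remaining = 75.37541 mL ÷ 34.32475 mL/hr = 2.195949 hr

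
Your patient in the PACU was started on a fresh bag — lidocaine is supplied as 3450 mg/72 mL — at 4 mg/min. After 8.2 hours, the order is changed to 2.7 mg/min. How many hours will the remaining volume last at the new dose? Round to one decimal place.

Initial rate:
4 mg/min × 60 min/hr = 240 mg/hr
Concentration = 3450 mg ÷ 72 mL = 47.91667 mg/mL
Rate = 240 mg/hr ÷ 47.91667 mg/mL = 5.008696 mL/hr
Volume infused so far = 5.008696 mL/hr × 8.2 hr = 41.0713 mL
Volume remaining = 72 − 41.0713 = 30.9287 mL
New rate:
2.7 mg/min × 60 min/hr = 162 mg/hr
Rate = 162 mg/hr ÷ 47.91667 mg/mL = 3.38087 mL/hr
Time remaining = 30.9287 mL ÷ 3.38087 mL/hr = 9.148148 hr

9.1 hours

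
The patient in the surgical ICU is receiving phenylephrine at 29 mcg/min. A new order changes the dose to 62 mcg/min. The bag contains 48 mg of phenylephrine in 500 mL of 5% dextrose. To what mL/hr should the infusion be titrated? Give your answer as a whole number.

62 mcg/min × 60 min/hr = 3720 mcg/hr
Concentration = 48 mg ÷ 500 mL = 0.096 mg/mL = 96 mcg/mL
Rate = 3720 mcg/hr ÷ 96 mcg/mL = 38.75 mL/hr

39 mL/hr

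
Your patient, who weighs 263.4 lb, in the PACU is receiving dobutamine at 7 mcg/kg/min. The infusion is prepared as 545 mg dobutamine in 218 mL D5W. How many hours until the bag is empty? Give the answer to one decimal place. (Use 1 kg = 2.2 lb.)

10.8 hours

Weight = 263.4 lb ÷ 2.2 lb/kg = 119.7273 kg
Dose = 7 mcg/kg/min × 119.7273 kg = 838.0909 mcg/min
838.0909 mcg/min × 60 min/hr = 50285.45 mcg/hr
Concentration = 545 mg ÷ 218 mL = 2.5 mg/mL = 2500 mcg/mL
Rate = 50285.45 mcg/hr ÷ 2500 mcg/mL = 20.11418 mL/hr
Duration = 218 mL ÷ 20.11418 mL/hr = 10.83812 hr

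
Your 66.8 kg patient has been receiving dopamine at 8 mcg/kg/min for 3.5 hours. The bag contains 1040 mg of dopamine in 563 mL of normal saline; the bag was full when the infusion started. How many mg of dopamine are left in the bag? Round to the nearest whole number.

Dose = 8 mcg/kg/min × 66.8 kg = 534.4 mcg/min
534.4 mcg/min × 60 min/hr = 32064 mcg/hr
Concentration = 1040 mg ÷ 563 mL = 1.847247 mg/mL = 1847.247 mcg/mL
Rate = 32064 mcg/hr ÷ 1847.247 mcg/mL = 17.35772 mL/hr
Volume infused = 17.35772 mL/hr × 3.5 hr = 60.75203 mL
Volume remaining = 563 − 60.75203 = 502.248 mL
Drug remaining = 502.248 mL × 1847.247 mcg/mL = 927776 mcg = 927.776 mg

928 mg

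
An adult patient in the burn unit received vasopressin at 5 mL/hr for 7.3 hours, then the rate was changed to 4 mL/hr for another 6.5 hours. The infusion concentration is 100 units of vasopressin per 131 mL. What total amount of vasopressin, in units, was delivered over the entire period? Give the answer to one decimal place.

Concentration = 100 units ÷ 131 mL = 0.7633588 units/mL
Stage 1: 5 mL/hr × 7.3 hr = 36.5 mL → 36.5 mL × 0.7633588 units/mL = 27.8626 units
Stage 2: 4 mL/hr × 6.5 hr = 26 mL → 26 mL × 0.7633588 units/mL = 19.84733 units
Total = 27.8626 + 19.84733 = 47.70992 units

47.7 units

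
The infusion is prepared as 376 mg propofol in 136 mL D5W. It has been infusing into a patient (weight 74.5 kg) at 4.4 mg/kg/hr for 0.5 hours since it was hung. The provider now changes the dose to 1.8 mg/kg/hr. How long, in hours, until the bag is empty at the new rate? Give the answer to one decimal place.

1.6 hours

Initial rate:
Dose = 4.4 mg/kg/hr × 74.5 kg = 327.8 mg/hr
Concentration = 376 mg ÷ 136 mL = 2.764706 mg/mL
Rate = 327.8 mg/hr ÷ 2.764706 mg/mL = 118.566 mL/hr
Volume infused so far = 118.566 mL/hr × 0.5 hr = 59.28298 mL
Volume remaining = 136 − 59.28298 = 76.71702 mL
New rate:
Dose = 1.8 mg/kg/hr × 74.5 kg = 134.1 mg/hr
Rate = 134.1 mg/hr ÷ 2.764706 mg/mL = 48.50426 mL/hr
Time remaining = 76.71702 mL ÷ 48.50426 mL/hr = 1.581655 hr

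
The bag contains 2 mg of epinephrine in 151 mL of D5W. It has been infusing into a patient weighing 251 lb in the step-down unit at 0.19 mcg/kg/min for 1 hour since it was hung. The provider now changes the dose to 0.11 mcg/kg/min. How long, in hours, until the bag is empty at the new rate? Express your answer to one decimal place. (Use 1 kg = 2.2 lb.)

0.9 hours

Initial rate:
Weight = 251 lb ÷ 2.2 lb/kg = 114.0909 kg
Dose = 0.19 mcg/kg/min × 114.0909 kg = 21.67727 mcg/min
21.67727 mcg/min × 60 min/hr = 1300.636 mcg/hr
Concentration = 2 mg ÷ 151 mL = 0.01324503 mg/mL = 13.24503 mcg/mL
Rate = 1300.636 mcg/hr ÷ 13.24503 mcg/mL = 98.19805 mL/hr
Volume infused so far = 98.19805 mL/hr × 1 hr = 98.19805 mL
Volume remaining = 151 − 98.19805 = 52.80195 mL
New rate:
Dose = 0.11 mcg/kg/min × 114.0909 kg = 12.55 mcg/min
12.55 mcg/min × 60 min/hr = 753 mcg/hr
Rate = 753 mcg/hr ÷ 13.24503 mcg/mL = 56.8515 mL/hr
Time remaining = 52.80195 mL ÷ 56.8515 mL/hr = 0.9287698 hr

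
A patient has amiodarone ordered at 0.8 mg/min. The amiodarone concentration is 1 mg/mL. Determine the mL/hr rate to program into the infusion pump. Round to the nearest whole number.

48 mL/hr

0.8 mg/min × 60 min/hr = 48 mg/hr
Rate = 48 mg/hr ÷ 1 mg/mL = 48 mL/hr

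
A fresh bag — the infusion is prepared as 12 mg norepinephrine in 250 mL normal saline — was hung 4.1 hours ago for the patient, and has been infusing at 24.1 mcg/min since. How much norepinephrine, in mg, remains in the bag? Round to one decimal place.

24.1 mcg/min × 60 min/hr = 1446 mcg/hr
Concentration = 12 mg ÷ 250 mL = 0.048 mg/mL = 48 mcg/mL
Rate = 1446 mcg/hr ÷ 48 mcg/mL = 30.125 mL/hr
Volume infused = 30.125 mL/hr × 4.1 hr = 123.5125 mL
Volume remaining = 250 − 123.5125 = 126.4875 mL
Drug remaining = 126.4875 mL × 48 mcg/mL = 6071.4 mcg = 6.0714 mg

6.1 mg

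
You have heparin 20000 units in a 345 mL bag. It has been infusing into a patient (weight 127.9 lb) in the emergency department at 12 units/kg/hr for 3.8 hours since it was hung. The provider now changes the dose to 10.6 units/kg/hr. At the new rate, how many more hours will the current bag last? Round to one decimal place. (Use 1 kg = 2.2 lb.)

Initial rate:
Weight = 127.9 lb ÷ 2.2 lb/kg = 58.13636 kg
Dose = 12 units/kg/hr × 58.13636 kg = 697.6364 units/hr
Concentration = 20000 units ÷ 345 mL = 57.97101 units/mL
Rate = 697.6364 units/hr ÷ 57.97101 units/mL = 12.03423 mL/hr
Volume infused so far = 12.03423 mL/hr × 3.8 hr = 45.73006 mL
Volume remaining = 345 − 45.73006 = 299.2699 mL
New rate:
Dose = 10.6 units/kg/hr × 58.13636 kg = 616.2455 units/hr
Rate = 616.2455 units/hr ÷ 57.97101 units/mL = 10.63023 mL/hr
Time remaining = 299.2699 mL ÷ 10.63023 mL/hr = 28.15271 hr

28.2 hours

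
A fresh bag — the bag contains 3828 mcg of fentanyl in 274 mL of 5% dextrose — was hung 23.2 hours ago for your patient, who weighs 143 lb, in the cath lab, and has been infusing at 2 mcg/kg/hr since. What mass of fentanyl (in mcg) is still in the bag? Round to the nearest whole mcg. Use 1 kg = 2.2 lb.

812 mcg

Weight = 143 lb ÷ 2.2 lb/kg = 65 kg
Dose = 2 mcg/kg/hr × 65 kg = 130 mcg/hr
Concentration = 3828 mcg ÷ 274 mL = 13.9708 mcg/mL
Rate = 130 mcg/hr ÷ 13.9708 mcg/mL = 9.30512 mL/hr
Volume infused = 9.30512 mL/hr × 23.2 hr = 215.8788 mL
Volume remaining = 274 − 215.8788 = 58.12121 mL
Drug remaining = 58.12121 mL × 13.9708 mcg/mL = 812 mcg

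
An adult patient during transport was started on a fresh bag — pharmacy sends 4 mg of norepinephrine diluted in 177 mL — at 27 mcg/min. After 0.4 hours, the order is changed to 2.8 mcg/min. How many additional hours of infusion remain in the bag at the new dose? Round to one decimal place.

20.0 hours

Initial rate:
27 mcg/min × 60 min/hr = 1620 mcg/hr
Concentration = 4 mg ÷ 177 mL = 0.02259887 mg/mL = 22.59887 mcg/mL
Rate = 1620 mcg/hr ÷ 22.59887 mcg/mL = 71.685 mL/hr
Volume infused so far = 71.685 mL/hr × 0.4 hr = 28.674 mL
Volume remaining = 177 − 28.674 = 148.326 mL
New rate:
2.8 mcg/min × 60 min/hr = 168 mcg/hr
Rate = 168 mcg/hr ÷ 22.59887 mcg/mL = 7.434 mL/hr
Time remaining = 148.326 mL ÷ 7.434 mL/hr = 19.95238 hr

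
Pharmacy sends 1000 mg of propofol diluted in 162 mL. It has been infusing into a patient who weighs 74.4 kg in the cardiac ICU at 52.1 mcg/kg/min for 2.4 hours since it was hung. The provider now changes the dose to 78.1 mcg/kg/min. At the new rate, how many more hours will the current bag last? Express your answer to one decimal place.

Initial rate:
Dose = 52.1 mcg/kg/min × 74.4 kg = 3876.24 mcg/min
3876.24 mcg/min × 60 min/hr = 232574.4 mcg/hr
Concentration = 1000 mg ÷ 162 mL = 6.17284 mg/mL = 6172.84 mcg/mL
Rate = 232574.4 mcg/hr ÷ 6172.84 mcg/mL = 37.67705 mL/hr
Volume infused so far = 37.67705 mL/hr × 2.4 hr = 90.42493 mL
Volume remaining = 162 − 90.42493 = 71.57507 mL
New rate:
Dose = 78.1 mcg/kg/min × 74.4 kg = 5810.64 mcg/min
5810.64 mcg/min × 60 min/hr = 348638.4 mcg/hr
Rate = 348638.4 mcg/hr ÷ 6172.84 mcg/mL = 56.47942 mL/hr
Time remaining = 71.57507 mL ÷ 56.47942 mL/hr = 1.267277 hr

1.3 hours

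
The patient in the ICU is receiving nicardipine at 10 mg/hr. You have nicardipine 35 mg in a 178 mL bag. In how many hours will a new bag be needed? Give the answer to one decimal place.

Concentration = 35 mg ÷ 178 mL = 0.1966292 mg/mL
Rate = 10 mg/hr ÷ 0.1966292 mg/mL = 50.85714 mL/hr
Duration = 178 mL ÷ 50.85714 mL/hr = 3.5 hr

3.5 hours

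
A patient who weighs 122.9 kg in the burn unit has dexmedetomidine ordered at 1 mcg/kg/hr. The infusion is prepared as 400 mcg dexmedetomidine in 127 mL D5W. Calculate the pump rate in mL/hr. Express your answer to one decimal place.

Dose = 1 mcg/kg/hr × 122.9 kg = 122.9 mcg/hr
Concentration = 400 mcg ÷ 127 mL = 3.149606 mcg/mL
Rate = 122.9 mcg/hr ÷ 3.149606 mcg/mL = 39.02075 mL/hr

39.0 mL/hr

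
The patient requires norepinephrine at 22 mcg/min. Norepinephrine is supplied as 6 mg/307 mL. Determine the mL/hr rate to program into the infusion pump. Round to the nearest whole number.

22 mcg/min × 60 min/hr = 1320 mcg/hr
Concentration = 6 mg ÷ 307 mL = 0.01954397 mg/mL = 19.54397 mcg/mL
Rate = 1320 mcg/hr ÷ 19.54397 mcg/mL = 67.54 mL/hr

68 mL/hr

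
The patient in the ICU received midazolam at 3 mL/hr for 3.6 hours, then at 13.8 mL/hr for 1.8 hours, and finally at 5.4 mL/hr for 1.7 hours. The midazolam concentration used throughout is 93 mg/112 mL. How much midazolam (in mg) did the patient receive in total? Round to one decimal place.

37.2 mg

Concentration = 93 mg ÷ 112 mL = 0.8303571 mg/mL
Stage 1: 3 mL/hr × 3.6 hr = 10.8 mL → 10.8 mL × 0.8303571 mg/mL = 8.967857 mg
Stage 2: 13.8 mL/hr × 1.8 hr = 24.84 mL → 24.84 mL × 0.8303571 mg/mL = 20.62607 mg
Stage 3: 5.4 mL/hr × 1.7 hr = 9.18 mL → 9.18 mL × 0.8303571 mg/mL = 7.622679 mg
Total = 8.967857 + 20.62607 + 7.622679 = 37.21661 mg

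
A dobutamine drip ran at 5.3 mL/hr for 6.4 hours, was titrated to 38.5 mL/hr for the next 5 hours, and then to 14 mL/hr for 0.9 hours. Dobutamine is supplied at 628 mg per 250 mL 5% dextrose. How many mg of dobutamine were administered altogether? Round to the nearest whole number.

Concentration = 628 mg ÷ 250 mL = 2.512 mg/mL
Stage 1: 5.3 mL/hr × 6.4 hr = 33.92 mL → 33.92 mL × 2.512 mg/mL = 85.20704 mg
Stage 2: 38.5 mL/hr × 5 hr = 192.5 mL → 192.5 mL × 2.512 mg/mL = 483.56 mg
Stage 3: 14 mL/hr × 0.9 hr = 12.6 mL → 12.6 mL × 2.512 mg/mL = 31.6512 mg
Total = 85.20704 + 483.56 + 31.6512 = 600.4182 mg

600 mg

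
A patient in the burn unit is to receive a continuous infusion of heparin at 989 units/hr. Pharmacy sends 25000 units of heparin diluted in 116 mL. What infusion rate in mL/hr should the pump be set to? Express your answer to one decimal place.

4.6 mL/hr

Concentration = 25000 units ÷ 116 mL = 215.5172 units/mL
Rate = 989 units/hr ÷ 215.5172 units/mL = 4.58896 mL/hr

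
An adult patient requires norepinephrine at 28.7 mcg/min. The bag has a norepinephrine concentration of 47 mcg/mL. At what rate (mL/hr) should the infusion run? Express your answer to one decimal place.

36.6 mL/hr

28.7 mcg/min × 60 min/hr = 1722 mcg/hr
Rate = 1722 mcg/hr ÷ 47 mcg/mL = 36.6383 mL/hr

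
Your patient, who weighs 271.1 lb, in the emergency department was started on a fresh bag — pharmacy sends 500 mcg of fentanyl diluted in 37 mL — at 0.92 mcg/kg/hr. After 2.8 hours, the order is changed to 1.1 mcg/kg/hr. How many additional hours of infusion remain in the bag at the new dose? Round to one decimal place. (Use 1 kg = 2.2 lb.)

Initial rate:
Weight = 271.1 lb ÷ 2.2 lb/kg = 123.2273 kg
Dose = 0.92 mcg/kg/hr × 123.2273 kg = 113.3691 mcg/hr
Concentration = 500 mcg ÷ 37 mL = 13.51351 mcg/mL
Rate = 113.3691 mcg/hr ÷ 13.51351 mcg/mL = 8.389313 mL/hr
Volume infused so far = 8.389313 mL/hr × 2.8 hr = 23.49008 mL
Volume remaining = 37 − 23.49008 = 13.50992 mL
New rate:
Dose = 1.1 mcg/kg/hr × 123.2273 kg = 135.55 mcg/hr
Rate = 135.55 mcg/hr ÷ 13.51351 mcg/mL = 10.0307 mL/hr
Time remaining = 13.50992 mL ÷ 10.0307 mL/hr = 1.346858 hr

1.3 hours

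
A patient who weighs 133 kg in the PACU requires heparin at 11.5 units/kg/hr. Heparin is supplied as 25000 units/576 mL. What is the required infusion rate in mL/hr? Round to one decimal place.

Dose = 11.5 units/kg/hr × 133 kg = 1529.5 units/hr
Concentration = 25000 units ÷ 576 mL = 43.40278 units/mL
Rate = 1529.5 units/hr ÷ 43.40278 units/mL = 35.23968 mL/hr

35.2 mL/hr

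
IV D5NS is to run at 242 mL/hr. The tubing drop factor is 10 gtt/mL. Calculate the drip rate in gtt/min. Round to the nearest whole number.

242 mL/hr ÷ 60 min/hr = 4.033333 mL/min
4.033333 mL/min × 10 gtt/mL = 40.33333 gtt/min

40 gtt/min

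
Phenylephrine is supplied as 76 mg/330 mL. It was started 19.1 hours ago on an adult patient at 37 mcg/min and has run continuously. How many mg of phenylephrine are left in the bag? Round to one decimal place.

37 mcg/min × 60 min/hr = 2220 mcg/hr
Concentration = 76 mg ÷ 330 mL = 0.230303 mg/mL = 230.303 mcg/mL
Rate = 2220 mcg/hr ÷ 230.303 mcg/mL = 9.639474 mL/hr
Volume infused = 9.639474 mL/hr × 19.1 hr = 184.1139 mL
Volume remaining = 330 − 184.1139 = 145.8861 mL
Drug remaining = 145.8861 mL × 230.303 mcg/mL = 33598 mcg = 33.598 mg

33.6 mg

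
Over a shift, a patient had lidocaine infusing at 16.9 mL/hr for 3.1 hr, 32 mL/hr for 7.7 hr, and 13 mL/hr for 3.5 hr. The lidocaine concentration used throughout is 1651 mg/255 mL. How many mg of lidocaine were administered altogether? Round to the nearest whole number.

Concentration = 1651 mg ÷ 255 mL = 6.47451 mg/mL
Stage 1: 16.9 mL/hr × 3.1 hr = 52.39 mL → 52.39 mL × 6.47451 mg/mL = 339.1996 mg
Stage 2: 32 mL/hr × 7.7 hr = 246.4 mL → 246.4 mL × 6.47451 mg/mL = 1595.319 mg
Stage 3: 13 mL/hr × 3.5 hr = 45.5 mL → 45.5 mL × 6.47451 mg/mL = 294.5902 mg
Total = 339.1996 + 1595.319 + 294.5902 = 2229.109 mg

2229 mg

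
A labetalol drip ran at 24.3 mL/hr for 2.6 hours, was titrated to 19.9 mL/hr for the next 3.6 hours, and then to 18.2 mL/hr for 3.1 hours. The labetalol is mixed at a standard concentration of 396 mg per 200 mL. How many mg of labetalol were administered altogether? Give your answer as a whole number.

Concentration = 396 mg ÷ 200 mL = 1.98 mg/mL
Stage 1: 24.3 mL/hr × 2.6 hr = 63.18 mL → 63.18 mL × 1.98 mg/mL = 125.0964 mg
Stage 2: 19.9 mL/hr × 3.6 hr = 71.64 mL → 71.64 mL × 1.98 mg/mL = 141.8472 mg
Stage 3: 18.2 mL/hr × 3.1 hr = 56.42 mL → 56.42 mL × 1.98 mg/mL = 111.7116 mg
Total = 125.0964 + 141.8472 + 111.7116 = 378.6552 mg

379 mg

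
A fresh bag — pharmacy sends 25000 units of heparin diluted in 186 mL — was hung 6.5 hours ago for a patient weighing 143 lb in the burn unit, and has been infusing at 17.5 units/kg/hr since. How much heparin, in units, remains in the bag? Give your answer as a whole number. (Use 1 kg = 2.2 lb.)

Weight = 143 lb ÷ 2.2 lb/kg = 65 kg
Dose = 17.5 units/kg/hr × 65 kg = 1137.5 units/hr
Concentration = 25000 units ÷ 186 mL = 134.4086 units/mL
Rate = 1137.5 units/hr ÷ 134.4086 units/mL = 8.463 mL/hr
Volume infused = 8.463 mL/hr × 6.5 hr = 55.0095 mL
Volume remaining = 186 − 55.0095 = 130.9905 mL
Drug remaining = 130.9905 mL × 134.4086 units/mL = 17606.25 units

17606 units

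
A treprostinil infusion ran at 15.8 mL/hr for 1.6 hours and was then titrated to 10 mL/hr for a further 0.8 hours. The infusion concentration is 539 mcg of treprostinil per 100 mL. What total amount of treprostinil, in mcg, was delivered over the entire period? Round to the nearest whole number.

Concentration = 539 mcg ÷ 100 mL = 5.39 mcg/mL
Stage 1: 15.8 mL/hr × 1.6 hr = 25.28 mL → 25.28 mL × 5.39 mcg/mL = 136.2592 mcg
Stage 2: 10 mL/hr × 0.8 hr = 8 mL → 8 mL × 5.39 mcg/mL = 43.12 mcg
Total = 136.2592 + 43.12 = 179.3792 mcg

179 mcg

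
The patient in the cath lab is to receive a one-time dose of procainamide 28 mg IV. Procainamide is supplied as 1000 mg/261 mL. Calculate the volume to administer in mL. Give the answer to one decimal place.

7.3 mL

Concentration = 1000 mg ÷ 261 mL = 3.831418 mg/mL
Volume = 28 mg ÷ 3.831418 mg/mL = 7.308 mL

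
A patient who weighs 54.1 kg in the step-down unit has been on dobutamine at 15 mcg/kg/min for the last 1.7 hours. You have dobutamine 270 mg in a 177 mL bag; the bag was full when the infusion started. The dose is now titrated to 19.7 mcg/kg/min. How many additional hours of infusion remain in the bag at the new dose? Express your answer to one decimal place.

Initial rate:
Dose = 15 mcg/kg/min × 54.1 kg = 811.5 mcg/min
811.5 mcg/min × 60 min/hr = 48690 mcg/hr
Concentration = 270 mg ÷ 177 mL = 1.525424 mg/mL = 1525.424 mcg/mL
Rate = 48690 mcg/hr ÷ 1525.424 mcg/mL = 31.919 mL/hr
Volume infused so far = 31.919 mL/hr × 1.7 hr = 54.2623 mL
Volume remaining = 177 − 54.2623 = 122.7377 mL
New rate:
Dose = 19.7 mcg/kg/min × 54.1 kg = 1065.77 mcg/min
1065.77 mcg/min × 60 min/hr = 63946.2 mcg/hr
Rate = 63946.2 mcg/hr ÷ 1525.424 mcg/mL = 41.92029 mL/hr
Time remaining = 122.7377 mL ÷ 41.92029 mL/hr = 2.927883 hr

2.9 hours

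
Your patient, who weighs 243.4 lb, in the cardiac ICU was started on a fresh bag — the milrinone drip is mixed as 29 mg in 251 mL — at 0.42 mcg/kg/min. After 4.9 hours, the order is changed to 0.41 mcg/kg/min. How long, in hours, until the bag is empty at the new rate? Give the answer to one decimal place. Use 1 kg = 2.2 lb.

Initial rate:
Weight = 243.4 lb ÷ 2.2 lb/kg = 110.6364 kg
Dose = 0.42 mcg/kg/min × 110.6364 kg = 46.46727 mcg/min
46.46727 mcg/min × 60 min/hr = 2788.036 mcg/hr
Concentration = 29 mg ÷ 251 mL = 0.1155378 mg/mL = 115.5378 mcg/mL
Rate = 2788.036 mcg/hr ÷ 115.5378 mcg/mL = 24.13094 mL/hr
Volume infused so far = 24.13094 mL/hr × 4.9 hr = 118.2416 mL
Volume remaining = 251 − 118.2416 = 132.7584 mL
New rate:
Dose = 0.41 mcg/kg/min × 110.6364 kg = 45.36091 mcg/min
45.36091 mcg/min × 60 min/hr = 2721.655 mcg/hr
Rate = 2721.655 mcg/hr ÷ 115.5378 mcg/mL = 23.55639 mL/hr
Time remaining = 132.7584 mL ÷ 23.55639 mL/hr = 5.635771 hr

5.6 hours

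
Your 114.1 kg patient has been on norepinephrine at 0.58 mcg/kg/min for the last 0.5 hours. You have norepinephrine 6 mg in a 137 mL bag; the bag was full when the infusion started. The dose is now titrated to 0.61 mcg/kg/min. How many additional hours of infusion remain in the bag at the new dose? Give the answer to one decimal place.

1.0 hours

Initial rate:
Dose = 0.58 mcg/kg/min × 114.1 kg = 66.178 mcg/min
66.178 mcg/min × 60 min/hr = 3970.68 mcg/hr
Concentration = 6 mg ÷ 137 mL = 0.04379562 mg/mL = 43.79562 mcg/mL
Rate = 3970.68 mcg/hr ÷ 43.79562 mcg/mL = 90.66386 mL/hr
Volume infused so far = 90.66386 mL/hr × 0.5 hr = 45.33193 mL
Volume remaining = 137 − 45.33193 = 91.66807 mL
New rate:
Dose = 0.61 mcg/kg/min × 114.1 kg = 69.601 mcg/min
69.601 mcg/min × 60 min/hr = 4176.06 mcg/hr
Rate = 4176.06 mcg/hr ÷ 43.79562 mcg/mL = 95.35337 mL/hr
Time remaining = 91.66807 mL ÷ 95.35337 mL/hr = 0.9613511 hr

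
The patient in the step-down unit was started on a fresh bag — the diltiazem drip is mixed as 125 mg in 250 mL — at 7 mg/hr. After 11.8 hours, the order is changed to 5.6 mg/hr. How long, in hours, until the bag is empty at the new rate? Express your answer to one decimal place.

7.6 hours

Initial rate:
Concentration = 125 mg ÷ 250 mL = 0.5 mg/mL
Rate = 7 mg/hr ÷ 0.5 mg/mL = 14 mL/hr
Volume infused so far = 14 mL/hr × 11.8 hr = 165.2 mL
Volume remaining = 250 − 165.2 = 84.8 mL
New rate:
Rate = 5.6 mg/hr ÷ 0.5 mg/mL = 11.2 mL/hr
Time remaining = 84.8 mL ÷ 11.2 mL/hr = 7.571429 hr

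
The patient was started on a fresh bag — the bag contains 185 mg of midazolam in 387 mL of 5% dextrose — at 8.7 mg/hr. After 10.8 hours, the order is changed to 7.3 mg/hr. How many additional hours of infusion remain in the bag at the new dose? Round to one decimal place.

Initial rate:
Concentration = 185 mg ÷ 387 mL = 0.4780362 mg/mL
Rate = 8.7 mg/hr ÷ 0.4780362 mg/mL = 18.19946 mL/hr
Volume infused so far = 18.19946 mL/hr × 10.8 hr = 196.5542 mL
Volume remaining = 387 − 196.5542 = 190.4458 mL
New rate:
Rate = 7.3 mg/hr ÷ 0.4780362 mg/mL = 15.27081 mL/hr
Time remaining = 190.4458 mL ÷ 15.27081 mL/hr = 12.47123 hr

12.5 hours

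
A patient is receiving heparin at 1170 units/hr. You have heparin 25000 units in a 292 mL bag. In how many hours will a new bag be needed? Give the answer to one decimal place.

21.4 hours

Concentration = 25000 units ÷ 292 mL = 85.61644 units/mL
Rate = 1170 units/hr ÷ 85.61644 units/mL = 13.6656 mL/hr
Duration = 292 mL ÷ 13.6656 mL/hr = 21.36752 hr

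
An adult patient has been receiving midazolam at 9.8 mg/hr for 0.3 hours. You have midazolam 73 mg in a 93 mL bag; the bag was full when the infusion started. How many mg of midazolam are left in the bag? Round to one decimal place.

Concentration = 73 mg ÷ 93 mL = 0.7849462 mg/mL
Rate = 9.8 mg/hr ÷ 0.7849462 mg/mL = 12.48493 mL/hr
Volume infused = 12.48493 mL/hr × 0.3 hr = 3.745479 mL
Volume remaining = 93 − 3.745479 = 89.25452 mL
Drug remaining = 89.25452 mL × 0.7849462 mg/mL = 70.06 mg

70.1 mg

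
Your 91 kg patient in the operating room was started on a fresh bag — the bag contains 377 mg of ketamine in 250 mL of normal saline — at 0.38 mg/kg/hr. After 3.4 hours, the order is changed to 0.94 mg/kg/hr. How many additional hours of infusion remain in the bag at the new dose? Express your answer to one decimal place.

Initial rate:
Dose = 0.38 mg/kg/hr × 91 kg = 34.58 mg/hr
Concentration = 377 mg ÷ 250 mL = 1.508 mg/mL
Rate = 34.58 mg/hr ÷ 1.508 mg/mL = 22.93103 mL/hr
Volume infused so far = 22.93103 mL/hr × 3.4 hr = 77.96552 mL
Volume remaining = 250 − 77.96552 = 172.0345 mL
New rate:
Dose = 0.94 mg/kg/hr × 91 kg = 85.54 mg/hr
Rate = 85.54 mg/hr ÷ 1.508 mg/mL = 56.72414 mL/hr
Time remaining = 172.0345 mL ÷ 56.72414 mL/hr = 3.032827 hr

3.0 hours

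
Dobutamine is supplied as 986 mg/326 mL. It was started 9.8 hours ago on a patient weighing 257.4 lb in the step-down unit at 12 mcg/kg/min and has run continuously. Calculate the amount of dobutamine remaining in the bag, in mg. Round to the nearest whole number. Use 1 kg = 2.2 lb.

160 mg

Weight = 257.4 lb ÷ 2.2 lb/kg = 117 kg
Dose = 12 mcg/kg/min × 117 kg = 1404 mcg/min
1404 mcg/min × 60 min/hr = 84240 mcg/hr
Concentration = 986 mg ÷ 326 mL = 3.02454 mg/mL = 3024.54 mcg/mL
Rate = 84240 mcg/hr ÷ 3024.54 mcg/mL = 27.85217 mL/hr
Volume infused = 27.85217 mL/hr × 9.8 hr = 272.9513 mL
Volume remaining = 326 − 272.9513 = 53.04873 mL
Drug remaining = 53.04873 mL × 3024.54 mcg/mL = 160448 mcg = 160.448 mg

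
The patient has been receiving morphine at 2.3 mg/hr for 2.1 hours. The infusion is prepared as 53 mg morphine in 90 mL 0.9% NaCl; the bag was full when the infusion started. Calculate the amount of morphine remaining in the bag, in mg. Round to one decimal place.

Concentration = 53 mg ÷ 90 mL = 0.5888889 mg/mL
Rate = 2.3 mg/hr ÷ 0.5888889 mg/mL = 3.90566 mL/hr
Volume infused = 3.90566 mL/hr × 2.1 hr = 8.201887 mL
Volume remaining = 90 − 8.201887 = 81.79811 mL
Drug remaining = 81.79811 mL × 0.5888889 mg/mL = 48.17 mg

48.2 mg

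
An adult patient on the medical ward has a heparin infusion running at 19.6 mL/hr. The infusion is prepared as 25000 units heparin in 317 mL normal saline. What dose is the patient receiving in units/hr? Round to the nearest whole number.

Concentration = 25000 units ÷ 317 mL = 78.86435 units/mL
Drug rate = 19.6 mL/hr × 78.86435 units/mL = 1545.741 units/hr

1546 units/hr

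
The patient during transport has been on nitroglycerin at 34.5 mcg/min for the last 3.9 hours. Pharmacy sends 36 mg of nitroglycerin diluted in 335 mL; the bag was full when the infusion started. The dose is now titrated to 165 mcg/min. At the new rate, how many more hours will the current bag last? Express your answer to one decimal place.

Initial rate:
34.5 mcg/min × 60 min/hr = 2070 mcg/hr
Concentration = 36 mg ÷ 335 mL = 0.1074627 mg/mL = 107.4627 mcg/mL
Rate = 2070 mcg/hr ÷ 107.4627 mcg/mL = 19.2625 mL/hr
Volume infused so far = 19.2625 mL/hr × 3.9 hr = 75.12375 mL
Volume remaining = 335 − 75.12375 = 259.8763 mL
New rate:
165 mcg/min × 60 min/hr = 9900 mcg/hr
Rate = 9900 mcg/hr ÷ 107.4627 mcg/mL = 92.125 mL/hr
Time remaining = 259.8763 mL ÷ 92.125 mL/hr = 2.820909 hr

2.8 hours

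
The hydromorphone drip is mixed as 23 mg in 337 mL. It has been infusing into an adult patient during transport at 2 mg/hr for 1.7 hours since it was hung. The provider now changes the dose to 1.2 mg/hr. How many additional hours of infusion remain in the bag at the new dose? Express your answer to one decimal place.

16.3 hours

Initial rate:
Concentration = 23 mg ÷ 337 mL = 0.06824926 mg/mL
Rate = 2 mg/hr ÷ 0.06824926 mg/mL = 29.30435 mL/hr
Volume infused so far = 29.30435 mL/hr × 1.7 hr = 49.81739 mL
Volume remaining = 337 − 49.81739 = 287.1826 mL
New rate:
Rate = 1.2 mg/hr ÷ 0.06824926 mg/mL = 17.58261 mL/hr
Time remaining = 287.1826 mL ÷ 17.58261 mL/hr = 16.33333 hr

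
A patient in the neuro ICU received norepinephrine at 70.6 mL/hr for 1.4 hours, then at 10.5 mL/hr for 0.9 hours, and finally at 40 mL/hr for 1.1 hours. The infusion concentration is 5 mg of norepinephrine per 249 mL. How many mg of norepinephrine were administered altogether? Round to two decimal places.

3.06 mg

Concentration = 5 mg ÷ 249 mL = 0.02008032 mg/mL
Stage 1: 70.6 mL/hr × 1.4 hr = 98.84 mL → 98.84 mL × 0.02008032 mg/mL = 1.984739 mg
Stage 2: 10.5 mL/hr × 0.9 hr = 9.45 mL → 9.45 mL × 0.02008032 mg/mL = 0.189759 mg
Stage 3: 40 mL/hr × 1.1 hr = 44 mL → 44 mL × 0.02008032 mg/mL = 0.8835341 mg
Total = 1.984739 + 0.189759 + 0.8835341 = 3.058032 mg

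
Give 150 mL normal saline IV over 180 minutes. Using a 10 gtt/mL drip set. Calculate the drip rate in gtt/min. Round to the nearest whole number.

150 mL ÷ (180 min) = 0.8333333 mL/min
0.8333333 mL/min × 10 gtt/mL = 8.333333 gtt/min

8 gtt/min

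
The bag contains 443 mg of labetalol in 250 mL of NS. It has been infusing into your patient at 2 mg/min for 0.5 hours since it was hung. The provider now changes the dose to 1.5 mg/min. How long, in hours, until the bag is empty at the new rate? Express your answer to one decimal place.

4.3 hours

Initial rate:
2 mg/min × 60 min/hr = 120 mg/hr
Concentration = 443 mg ÷ 250 mL = 1.772 mg/mL
Rate = 120 mg/hr ÷ 1.772 mg/mL = 67.72009 mL/hr
Volume infused so far = 67.72009 mL/hr × 0.5 hr = 33.86005 mL
Volume remaining = 250 − 33.86005 = 216.14 mL
New rate:
1.5 mg/min × 60 min/hr = 90 mg/hr
Rate = 90 mg/hr ÷ 1.772 mg/mL = 50.79007 mL/hr
Time remaining = 216.14 mL ÷ 50.79007 mL/hr = 4.255556 hr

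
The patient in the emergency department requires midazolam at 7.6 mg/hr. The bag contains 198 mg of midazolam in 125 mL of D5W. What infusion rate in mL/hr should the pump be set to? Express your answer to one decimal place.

Concentration = 198 mg ÷ 125 mL = 1.584 mg/mL
Rate = 7.6 mg/hr ÷ 1.584 mg/mL = 4.79798 mL/hr

4.8 mL/hr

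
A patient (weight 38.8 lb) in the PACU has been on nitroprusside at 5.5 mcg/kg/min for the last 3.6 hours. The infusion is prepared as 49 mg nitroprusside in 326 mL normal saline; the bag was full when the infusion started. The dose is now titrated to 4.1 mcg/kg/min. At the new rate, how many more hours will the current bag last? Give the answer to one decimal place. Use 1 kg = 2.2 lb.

6.5 hours

Initial rate:
Weight = 38.8 lb ÷ 2.2 lb/kg = 17.63636 kg
Dose = 5.5 mcg/kg/min × 17.63636 kg = 97 mcg/min
97 mcg/min × 60 min/hr = 5820 mcg/hr
Concentration = 49 mg ÷ 326 mL = 0.1503067 mg/mL = 150.3067 mcg/mL
Rate = 5820 mcg/hr ÷ 150.3067 mcg/mL = 38.72082 mL/hr
Volume infused so far = 38.72082 mL/hr × 3.6 hr = 139.3949 mL
Volume remaining = 326 − 139.3949 = 186.6051 mL
New rate:
Dose = 4.1 mcg/kg/min × 17.63636 kg = 72.30909 mcg/min
72.30909 mcg/min × 60 min/hr = 4338.545 mcg/hr
Rate = 4338.545 mcg/hr ÷ 150.3067 mcg/mL = 28.86461 mL/hr
Time remaining = 186.6051 mL ÷ 28.86461 mL/hr = 6.464839 hr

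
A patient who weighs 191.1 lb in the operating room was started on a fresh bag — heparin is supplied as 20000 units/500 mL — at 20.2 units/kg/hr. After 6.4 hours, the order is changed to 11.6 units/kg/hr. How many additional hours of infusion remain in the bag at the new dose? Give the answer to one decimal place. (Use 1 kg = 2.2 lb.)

Initial rate:
Weight = 191.1 lb ÷ 2.2 lb/kg = 86.86364 kg
Dose = 20.2 units/kg/hr × 86.86364 kg = 1754.645 units/hr
Concentration = 20000 units ÷ 500 mL = 40 units/mL
Rate = 1754.645 units/hr ÷ 40 units/mL = 43.86614 mL/hr
Volume infused so far = 43.86614 mL/hr × 6.4 hr = 280.7433 mL
Volume remaining = 500 − 280.7433 = 219.2567 mL
New rate:
Dose = 11.6 units/kg/hr × 86.86364 kg = 1007.618 units/hr
Rate = 1007.618 units/hr ÷ 40 units/mL = 25.19045 mL/hr
Time remaining = 219.2567 mL ÷ 25.19045 mL/hr = 8.703961 hr

8.7 hours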